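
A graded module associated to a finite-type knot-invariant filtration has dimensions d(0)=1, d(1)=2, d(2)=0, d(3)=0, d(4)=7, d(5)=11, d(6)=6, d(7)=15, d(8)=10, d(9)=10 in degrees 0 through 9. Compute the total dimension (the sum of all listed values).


Total dimension = d(0) + d(1) + ... + d(9)
= 1 + 2 + 0 + 0 + 7 + 11 + 6 + 15 + 10 + 10
= 62

62


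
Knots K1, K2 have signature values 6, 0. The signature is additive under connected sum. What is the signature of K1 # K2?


The signature is additive under connected sum.
signature(K1 # K2) = (6) + (0)
= 6

6


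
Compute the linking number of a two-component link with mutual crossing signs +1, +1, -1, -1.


Step 1: Count positive crossings: 2
Step 2: Count negative crossings: 2
Step 3: Sum of signs = 2 - 2 = 0
Step 4: Linking number = sum/2 = 0/2 = 0

0


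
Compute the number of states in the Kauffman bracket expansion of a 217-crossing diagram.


Each crossing contributes 2 choices (A-smoothing or B-smoothing).
Total states = 2^217 = 210624583337114373395836055367340864637790190801098222508621955072

210624583337114373395836055367340864637790190801098222508621955072


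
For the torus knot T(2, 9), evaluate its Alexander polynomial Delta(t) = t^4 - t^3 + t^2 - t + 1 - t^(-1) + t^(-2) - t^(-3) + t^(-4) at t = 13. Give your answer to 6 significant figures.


Substituting t = 13 into Delta(t) = t^4 - t^3 + t^2 - t + 1 - t^(-1) + t^(-2) - t^(-3) + t^(-4):
Term values: (28561) + (-2197) + (169) + (-13) + (1) + (-0.0769231) + (0.00591716) + (-0.000455166) + (3.50128e-05)
Sum = 26520.92857
Rounded to 6 significant figures: 26520.9

26520.9


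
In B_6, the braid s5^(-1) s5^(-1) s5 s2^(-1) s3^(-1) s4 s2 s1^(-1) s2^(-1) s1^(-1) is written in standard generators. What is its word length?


The word length counts the number of generators (including inverses).
Listing each generator: s5^(-1), s5^(-1), s5, s2^(-1), s3^(-1), s4, s2, s1^(-1), s2^(-1), s1^(-1)
There are 10 generators in this braid word.

10


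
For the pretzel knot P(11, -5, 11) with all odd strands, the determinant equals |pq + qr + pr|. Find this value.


Step 1: Compute pq + qr + pr.
pq = 11*(-5) = -55
qr = (-5)*11 = -55
pr = 11*11 = 121
pq + qr + pr = -55 + (-55) + 121 = 11
Step 2: Take absolute value.
det(P(11,-5,11)) = |11| = 11

11


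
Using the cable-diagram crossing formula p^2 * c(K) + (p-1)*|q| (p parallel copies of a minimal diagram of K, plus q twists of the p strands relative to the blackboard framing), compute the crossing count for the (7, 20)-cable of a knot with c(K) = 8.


Step 1: Each of the c(K) crossings of the companion diagram becomes p*p = p^2 crossings among the p parallel strands, and each of the |q| twists s_1 s_2 ... s_(p-1) adds (p-1) crossings.
  Crossings = p^2 * c(K) + (p-1)*|q|
Step 2: = 7^2 * 8 + (7-1)*20
Step 3: = 49*8 + 6*20
Step 4: = 392 + 120 = 512

512


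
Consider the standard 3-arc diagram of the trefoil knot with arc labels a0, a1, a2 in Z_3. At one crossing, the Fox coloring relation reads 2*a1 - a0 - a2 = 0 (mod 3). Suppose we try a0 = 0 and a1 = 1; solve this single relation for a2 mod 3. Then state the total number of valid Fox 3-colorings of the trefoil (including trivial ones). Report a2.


Step 1: Apply the given crossing relation 2*a1 - a0 - a2 = 0 (mod 3).
  a2 = 2*a1 - a0 mod 3
  a2 = 2*1 - 0 mod 3
  a2 = 2 - 0 mod 3
  a2 = 2 mod 3 = 2
Step 2: The trefoil has determinant 3.
  Number of Fox p-colorings (p prime) is p^2 if p = 3, else p.
  Since p = 3 divides det = 3, the trefoil is 3-colorable.
  (Indeed for p = 3 any choice of a0, a1 extends to a valid coloring; the trial (a0, a1, a2) = (0, 1, 2) satisfies all three crossing relations.)
  Total colorings = 3^2 = 9
Step 3: a2 = 2, total Fox 3-colorings = 9

2


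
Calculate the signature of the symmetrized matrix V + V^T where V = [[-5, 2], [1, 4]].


Step 1: V + V^T = [[-10, 3], [3, 8]]
Step 2: trace = -2, det = -89
Step 3: Discriminant = (-2)^2 - 4*(-89) = 360
Step 4: Eigenvalues: 8.48683, -10.4868
Step 5: Signature = (# positive eigenvalues) - (# negative eigenvalues) = 0

0


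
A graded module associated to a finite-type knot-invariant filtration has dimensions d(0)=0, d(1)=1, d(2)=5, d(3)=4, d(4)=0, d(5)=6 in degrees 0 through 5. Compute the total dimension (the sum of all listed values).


Total dimension = d(0) + d(1) + ... + d(5)
= 0 + 1 + 5 + 4 + 0 + 6
= 16

16


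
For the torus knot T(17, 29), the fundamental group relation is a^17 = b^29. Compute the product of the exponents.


The relation is a^17 = b^29.
Product of exponents = 17 * 29
= 493

493


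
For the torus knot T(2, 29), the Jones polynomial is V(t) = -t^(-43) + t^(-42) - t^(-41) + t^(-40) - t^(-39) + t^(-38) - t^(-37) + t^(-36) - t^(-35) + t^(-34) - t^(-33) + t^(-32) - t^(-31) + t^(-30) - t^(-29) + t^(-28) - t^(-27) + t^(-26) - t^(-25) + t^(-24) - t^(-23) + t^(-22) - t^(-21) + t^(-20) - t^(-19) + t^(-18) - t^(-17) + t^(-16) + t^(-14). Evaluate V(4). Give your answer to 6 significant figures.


Substituting t = 4 into V(t) = -t^(-43) + t^(-42) - t^(-41) + t^(-40) - t^(-39) + t^(-38) - t^(-37) + t^(-36) - t^(-35) + t^(-34) - t^(-33) + t^(-32) - t^(-31) + t^(-30) - t^(-29) + t^(-28) - t^(-27) + t^(-26) - t^(-25) + t^(-24) - t^(-23) + t^(-22) - t^(-21) + t^(-20) - t^(-19) + t^(-18) - t^(-17) + t^(-16) + t^(-14):
  (-)t^(-43) = -1.29247e-26
  (+)t^(-42) = 5.16988e-26
  (-)t^(-41) = -2.06795e-25
  (+)t^(-40) = 8.27181e-25
  (-)t^(-39) = -3.30872e-24
  (+)t^(-38) = 1.32349e-23
  (-)t^(-37) = -5.29396e-23
  (+)t^(-36) = 2.11758e-22
  (-)t^(-35) = -8.47033e-22
  (+)t^(-34) = 3.38813e-21
  (-)t^(-33) = -1.35525e-20
  (+)t^(-32) = 5.42101e-20
  (-)t^(-31) = -2.1684e-19
  (+)t^(-30) = 8.67362e-19
  (-)t^(-29) = -3.46945e-18
  (+)t^(-28) = 1.38778e-17
  (-)t^(-27) = -5.55112e-17
  (+)t^(-26) = 2.22045e-16
  (-)t^(-25) = -8.88178e-16
  (+)t^(-24) = 3.55271e-15
  (-)t^(-23) = -1.42109e-14
  (+)t^(-22) = 5.68434e-14
  (-)t^(-21) = -2.27374e-13
  (+)t^(-20) = 9.09495e-13
  (-)t^(-19) = -3.63798e-12
  (+)t^(-18) = 1.45519e-11
  (-)t^(-17) = -5.82077e-11
  (+)t^(-16) = 2.32831e-10
  (+)t^(-14) = 3.72529e-09
Sum = (-1.29247e-26) + (5.16988e-26) + (-2.06795e-25) + (8.27181e-25) + (-3.30872e-24) + (1.32349e-23) + (-5.29396e-23) + (2.11758e-22) + (-8.47033e-22) + (3.38813e-21) + (-1.35525e-20) + (5.42101e-20) + (-2.1684e-19) + (8.67362e-19) + (-3.46945e-18) + (1.38778e-17) + (-5.55112e-17) + (2.22045e-16) + (-8.88178e-16) + (3.55271e-15) + (-1.42109e-14) + (5.68434e-14) + (-2.27374e-13) + (9.09495e-13) + (-3.63798e-12) + (1.45519e-11) + (-5.82077e-11) + (2.32831e-10) + (3.72529e-09)
= 3.911554813e-09
Rounded to 6 significant figures: 3.91155e-09

3.91155e-09


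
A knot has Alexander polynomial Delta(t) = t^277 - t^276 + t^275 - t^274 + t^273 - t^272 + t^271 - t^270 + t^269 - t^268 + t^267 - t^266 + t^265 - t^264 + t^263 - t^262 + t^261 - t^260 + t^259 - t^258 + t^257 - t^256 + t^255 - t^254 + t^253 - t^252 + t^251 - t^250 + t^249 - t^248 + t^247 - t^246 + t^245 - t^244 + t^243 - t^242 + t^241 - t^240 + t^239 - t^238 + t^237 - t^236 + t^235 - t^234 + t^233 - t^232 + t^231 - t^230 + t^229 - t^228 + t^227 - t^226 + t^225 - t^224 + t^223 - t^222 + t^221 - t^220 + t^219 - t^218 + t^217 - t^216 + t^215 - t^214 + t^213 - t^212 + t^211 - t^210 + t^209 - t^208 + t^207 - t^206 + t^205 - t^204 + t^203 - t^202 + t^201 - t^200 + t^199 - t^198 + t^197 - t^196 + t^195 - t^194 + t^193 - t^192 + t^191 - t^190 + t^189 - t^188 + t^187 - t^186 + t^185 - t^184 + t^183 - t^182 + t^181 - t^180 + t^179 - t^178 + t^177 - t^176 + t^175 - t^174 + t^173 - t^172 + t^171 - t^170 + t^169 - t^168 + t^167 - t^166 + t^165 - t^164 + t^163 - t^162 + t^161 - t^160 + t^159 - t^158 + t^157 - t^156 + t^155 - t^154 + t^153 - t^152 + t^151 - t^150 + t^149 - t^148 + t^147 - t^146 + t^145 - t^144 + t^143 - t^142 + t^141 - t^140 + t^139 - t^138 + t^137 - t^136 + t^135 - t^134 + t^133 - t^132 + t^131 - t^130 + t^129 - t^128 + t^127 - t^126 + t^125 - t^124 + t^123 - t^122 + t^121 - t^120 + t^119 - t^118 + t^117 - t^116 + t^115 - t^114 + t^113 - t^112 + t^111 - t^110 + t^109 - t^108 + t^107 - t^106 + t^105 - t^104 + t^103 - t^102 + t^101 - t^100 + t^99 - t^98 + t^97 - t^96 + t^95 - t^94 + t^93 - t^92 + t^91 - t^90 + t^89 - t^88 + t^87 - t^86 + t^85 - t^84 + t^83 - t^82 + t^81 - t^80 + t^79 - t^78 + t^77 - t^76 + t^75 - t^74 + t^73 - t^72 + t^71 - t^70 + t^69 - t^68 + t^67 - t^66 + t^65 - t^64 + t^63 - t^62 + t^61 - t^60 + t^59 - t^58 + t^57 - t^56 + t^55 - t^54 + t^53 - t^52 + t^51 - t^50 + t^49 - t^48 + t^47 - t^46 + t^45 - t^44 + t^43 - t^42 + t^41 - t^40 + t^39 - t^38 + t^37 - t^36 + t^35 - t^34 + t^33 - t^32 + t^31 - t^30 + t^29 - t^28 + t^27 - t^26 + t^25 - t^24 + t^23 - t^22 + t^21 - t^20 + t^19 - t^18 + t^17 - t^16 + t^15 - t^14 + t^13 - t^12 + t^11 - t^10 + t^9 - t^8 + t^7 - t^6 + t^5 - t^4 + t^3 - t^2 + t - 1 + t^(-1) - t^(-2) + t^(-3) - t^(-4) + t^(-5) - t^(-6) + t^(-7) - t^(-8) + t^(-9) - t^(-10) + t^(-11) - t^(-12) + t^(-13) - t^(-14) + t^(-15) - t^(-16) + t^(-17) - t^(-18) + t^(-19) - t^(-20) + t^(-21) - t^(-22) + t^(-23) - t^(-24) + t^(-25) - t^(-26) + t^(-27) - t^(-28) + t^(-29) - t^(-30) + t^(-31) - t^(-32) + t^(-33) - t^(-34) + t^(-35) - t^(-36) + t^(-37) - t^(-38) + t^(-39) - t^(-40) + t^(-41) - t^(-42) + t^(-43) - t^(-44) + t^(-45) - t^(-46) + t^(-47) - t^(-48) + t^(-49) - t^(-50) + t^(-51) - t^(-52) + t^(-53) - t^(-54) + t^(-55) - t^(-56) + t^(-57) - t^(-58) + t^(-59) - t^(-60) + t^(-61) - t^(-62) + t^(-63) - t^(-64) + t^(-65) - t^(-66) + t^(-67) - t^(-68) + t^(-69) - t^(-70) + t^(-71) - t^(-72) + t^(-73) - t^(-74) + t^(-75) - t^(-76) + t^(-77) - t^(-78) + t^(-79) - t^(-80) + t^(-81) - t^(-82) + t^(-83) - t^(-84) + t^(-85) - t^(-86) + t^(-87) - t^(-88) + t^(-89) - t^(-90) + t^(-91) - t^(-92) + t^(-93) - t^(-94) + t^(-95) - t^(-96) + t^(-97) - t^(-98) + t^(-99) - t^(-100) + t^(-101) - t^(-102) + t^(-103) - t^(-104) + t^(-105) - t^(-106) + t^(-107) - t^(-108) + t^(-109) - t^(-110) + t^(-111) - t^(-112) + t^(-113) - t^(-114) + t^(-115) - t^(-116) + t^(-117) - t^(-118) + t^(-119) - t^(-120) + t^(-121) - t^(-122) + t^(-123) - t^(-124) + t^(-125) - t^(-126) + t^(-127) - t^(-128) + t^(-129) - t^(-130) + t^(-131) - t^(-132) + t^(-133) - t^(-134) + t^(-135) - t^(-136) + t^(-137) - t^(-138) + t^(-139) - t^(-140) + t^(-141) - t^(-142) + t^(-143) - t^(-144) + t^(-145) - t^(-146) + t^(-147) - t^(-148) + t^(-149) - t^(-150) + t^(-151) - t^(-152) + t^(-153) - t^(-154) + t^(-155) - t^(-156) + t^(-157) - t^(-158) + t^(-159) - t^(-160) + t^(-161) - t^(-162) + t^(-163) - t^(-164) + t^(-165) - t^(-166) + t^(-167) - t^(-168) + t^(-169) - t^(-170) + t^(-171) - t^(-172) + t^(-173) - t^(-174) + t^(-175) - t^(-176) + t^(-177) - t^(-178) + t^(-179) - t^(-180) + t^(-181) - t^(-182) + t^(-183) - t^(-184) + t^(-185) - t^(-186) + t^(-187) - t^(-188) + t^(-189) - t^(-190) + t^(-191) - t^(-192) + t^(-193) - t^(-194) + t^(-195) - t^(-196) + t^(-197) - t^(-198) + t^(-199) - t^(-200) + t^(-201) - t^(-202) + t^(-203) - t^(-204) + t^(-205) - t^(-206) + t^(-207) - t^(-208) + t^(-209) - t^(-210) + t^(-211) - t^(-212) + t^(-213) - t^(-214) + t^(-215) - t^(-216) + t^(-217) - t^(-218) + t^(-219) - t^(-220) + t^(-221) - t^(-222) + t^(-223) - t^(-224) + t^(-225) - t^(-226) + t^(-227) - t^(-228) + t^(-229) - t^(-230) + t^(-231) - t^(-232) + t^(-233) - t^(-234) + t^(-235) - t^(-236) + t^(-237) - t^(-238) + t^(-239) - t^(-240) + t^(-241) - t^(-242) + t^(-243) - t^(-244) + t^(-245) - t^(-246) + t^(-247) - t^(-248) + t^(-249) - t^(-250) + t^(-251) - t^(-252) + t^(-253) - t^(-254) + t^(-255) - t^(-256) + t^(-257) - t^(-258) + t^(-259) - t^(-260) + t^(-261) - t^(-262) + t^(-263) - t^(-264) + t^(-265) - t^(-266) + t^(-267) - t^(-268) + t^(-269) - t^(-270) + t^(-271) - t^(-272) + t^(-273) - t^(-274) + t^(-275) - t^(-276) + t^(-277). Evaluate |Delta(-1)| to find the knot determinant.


Step 1: The polynomial has 555 terms with alternating signs, exponents from 277 down to -277.
Step 2: Substitute t = -1. The i-th term has coefficient (-1)^i and exponent (m-i),
  so its value is (-1)^i * (-1)^(m-i) = (-1)^m = -1 for every i.
Step 3: All 555 terms equal -1, so Delta(-1) = 555 * (-1) = -555
Step 4: |Delta(-1)| = 555

555


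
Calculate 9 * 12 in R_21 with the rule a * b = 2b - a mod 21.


9 * 12 = 2*12 - 9 mod 21
= 24 - 9 mod 21
= 15 mod 21 = 15

15


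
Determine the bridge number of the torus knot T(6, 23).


The bridge number of T(p,q) is min(p,q).
min(6, 23) = 6

6


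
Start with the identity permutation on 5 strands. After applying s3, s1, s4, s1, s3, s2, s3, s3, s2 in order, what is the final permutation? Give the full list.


Starting with identity [1, 2, 3, 4, 5].
Apply generators in sequence:
  After s3: [1, 2, 4, 3, 5]
  After s1: [2, 1, 4, 3, 5]
  After s4: [2, 1, 4, 5, 3]
  After s1: [1, 2, 4, 5, 3]
  After s3: [1, 2, 5, 4, 3]
  After s2: [1, 5, 2, 4, 3]
  After s3: [1, 5, 4, 2, 3]
  After s3: [1, 5, 2, 4, 3]
  After s2: [1, 2, 5, 4, 3]
Final permutation: [1, 2, 5, 4, 3]

[1, 2, 5, 4, 3]


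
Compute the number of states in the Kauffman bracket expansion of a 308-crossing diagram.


Each crossing contributes 2 choices (A-smoothing or B-smoothing).
Total states = 2^308 = 521481209941628438084722096232800809229175908778479680162851955034721612739414196782949728256

521481209941628438084722096232800809229175908778479680162851955034721612739414196782949728256


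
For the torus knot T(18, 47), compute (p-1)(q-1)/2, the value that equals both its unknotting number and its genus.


For a torus knot T(p,q), both the unknotting number and genus equal (p-1)(q-1)/2.
= (18-1)(47-1)/2
= 17*46/2
= 782/2 = 391

391


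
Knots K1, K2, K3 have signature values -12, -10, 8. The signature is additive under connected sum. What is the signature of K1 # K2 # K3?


The signature is additive under connected sum.
signature(K1 # K2 # K3) = (-12) + (-10) + (8)
= -14

-14


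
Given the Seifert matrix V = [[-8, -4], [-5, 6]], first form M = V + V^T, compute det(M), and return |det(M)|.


Step 1: Form V + V^T where V = [[-8, -4], [-5, 6]]
  V^T = [[-8, -5], [-4, 6]]
  V + V^T = [[-16, -9], [-9, 12]]
Step 2: det(V + V^T) = (-16)*12 - (-9)*(-9)
  = -192 - 81 = -273
Step 3: Knot determinant = |det(V + V^T)| = |-273| = 273

273


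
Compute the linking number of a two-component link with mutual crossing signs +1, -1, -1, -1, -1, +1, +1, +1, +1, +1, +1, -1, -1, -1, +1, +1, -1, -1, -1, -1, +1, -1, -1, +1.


Step 1: Count positive crossings: 11
Step 2: Count negative crossings: 13
Step 3: Sum of signs = 11 - 13 = -2
Step 4: Linking number = sum/2 = -2/2 = -1

-1


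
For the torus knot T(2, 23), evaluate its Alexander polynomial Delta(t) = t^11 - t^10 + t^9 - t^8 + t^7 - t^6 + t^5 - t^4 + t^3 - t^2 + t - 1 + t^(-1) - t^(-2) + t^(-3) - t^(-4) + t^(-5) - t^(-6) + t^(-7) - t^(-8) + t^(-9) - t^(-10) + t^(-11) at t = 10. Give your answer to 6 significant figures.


Substituting t = 10 into Delta(t) = t^11 - t^10 + t^9 - t^8 + t^7 - t^6 + t^5 - t^4 + t^3 - t^2 + t - 1 + t^(-1) - t^(-2) + t^(-3) - t^(-4) + t^(-5) - t^(-6) + t^(-7) - t^(-8) + t^(-9) - t^(-10) + t^(-11):
Term values: (100000000000) + (-10000000000) + (1000000000) + (-100000000) + (10000000) + (-1000000) + (100000) + (-10000) + (1000) + (-100) + (10) + (-1) + (0.1) + (-0.01) + (0.001) + (-0.0001) + (1e-05) + (-1e-06) + (1e-07) + (-1e-08) + (1e-09) + (-1e-10) + (1e-11)
Sum = 9.090909091e+10
Rounded to 6 significant figures: 9.09091e+10

9.09091e+10


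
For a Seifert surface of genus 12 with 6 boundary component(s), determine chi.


chi = 2 - 2g - b
= 2 - 2*12 - 6
= 2 - 24 - 6 = -28

-28


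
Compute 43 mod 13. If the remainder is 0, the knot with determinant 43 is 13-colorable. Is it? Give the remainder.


Step 1: A knot is p-colorable if and only if p divides its determinant.
Step 2: Compute 43 mod 13.
43 = 3 * 13 + 4
Step 3: 43 mod 13 = 4
Step 4: The knot is 13-colorable: no

4


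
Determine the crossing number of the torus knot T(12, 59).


For a torus knot T(p, q) with gcd(p,q)=1,
the crossing number is min(p*(q-1), q*(p-1)).
p*(q-1) = 12*58 = 696
q*(p-1) = 59*11 = 649
min(696, 649) = 649

649


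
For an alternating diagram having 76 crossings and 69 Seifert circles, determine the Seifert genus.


For alternating knots, g = (c - s + 1)/2.
= (76 - 69 + 1)/2
= 8/2 = 4

4


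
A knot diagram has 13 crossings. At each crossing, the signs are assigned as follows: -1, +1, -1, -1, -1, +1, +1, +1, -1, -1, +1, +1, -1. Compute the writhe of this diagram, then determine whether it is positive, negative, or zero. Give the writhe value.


Step 1: Count positive crossings (+1).
Positive crossings: 6
Step 2: Count negative crossings (-1).
Negative crossings: 7
Step 3: Writhe = (positive) - (negative)
w = 6 - 7 = -1
Step 4: |w| = 1, and w is negative

-1


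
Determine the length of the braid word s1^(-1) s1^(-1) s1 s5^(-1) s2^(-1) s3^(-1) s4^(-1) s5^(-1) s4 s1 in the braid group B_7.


The word length counts the number of generators (including inverses).
Listing each generator: s1^(-1), s1^(-1), s1, s5^(-1), s2^(-1), s3^(-1), s4^(-1), s5^(-1), s4, s1
There are 10 generators in this braid word.

10


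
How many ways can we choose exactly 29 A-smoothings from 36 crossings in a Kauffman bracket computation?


We choose which 29 of 36 crossings get A-smoothings.
C(36, 29) = 36! / (29! * 7!)
= 8347680

8347680


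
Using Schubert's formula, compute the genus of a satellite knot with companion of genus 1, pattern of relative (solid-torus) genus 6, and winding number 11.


Schubert: g(satellite) = g_rel(pattern) + |winding| * g(companion),
where g_rel(pattern) is the genus of the pattern relative to the solid torus.
= 6 + 11 * 1
= 6 + 11 = 17

17


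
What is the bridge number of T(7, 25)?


The bridge number of T(p,q) is min(p,q).
min(7, 25) = 7

7


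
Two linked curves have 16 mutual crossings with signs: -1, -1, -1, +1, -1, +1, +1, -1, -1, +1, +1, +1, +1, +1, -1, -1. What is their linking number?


Step 1: Count positive crossings: 8
Step 2: Count negative crossings: 8
Step 3: Sum of signs = 8 - 8 = 0
Step 4: Linking number = sum/2 = 0/2 = 0

0


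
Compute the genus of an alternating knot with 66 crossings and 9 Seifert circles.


For alternating knots, g = (c - s + 1)/2.
= (66 - 9 + 1)/2
= 58/2 = 29

29


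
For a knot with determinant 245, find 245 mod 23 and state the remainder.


Step 1: A knot is p-colorable if and only if p divides its determinant.
Step 2: Compute 245 mod 23.
245 = 10 * 23 + 15
Step 3: 245 mod 23 = 15
Step 4: The knot is 23-colorable: no

15


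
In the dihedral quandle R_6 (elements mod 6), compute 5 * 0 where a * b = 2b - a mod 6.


5 * 0 = 2*0 - 5 mod 6
= 0 - 5 mod 6
= -5 mod 6 = 1

1


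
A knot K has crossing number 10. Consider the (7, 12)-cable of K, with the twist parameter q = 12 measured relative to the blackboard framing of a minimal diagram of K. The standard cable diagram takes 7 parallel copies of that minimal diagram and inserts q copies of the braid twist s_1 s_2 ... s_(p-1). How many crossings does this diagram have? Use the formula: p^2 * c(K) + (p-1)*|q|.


Step 1: Each of the c(K) crossings of the companion diagram becomes p*p = p^2 crossings among the p parallel strands, and each of the |q| twists s_1 s_2 ... s_(p-1) adds (p-1) crossings.
  Crossings = p^2 * c(K) + (p-1)*|q|
Step 2: = 7^2 * 10 + (7-1)*12
Step 3: = 49*10 + 6*12
Step 4: = 490 + 72 = 562

562


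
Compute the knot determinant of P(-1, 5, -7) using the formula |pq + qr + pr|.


Step 1: Compute pq + qr + pr.
pq = (-1)*5 = -5
qr = 5*(-7) = -35
pr = (-1)*(-7) = 7
pq + qr + pr = -5 + (-35) + 7 = -33
Step 2: Take absolute value.
det(P(-1,5,-7)) = |-33| = 33

33


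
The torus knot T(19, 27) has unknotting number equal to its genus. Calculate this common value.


For a torus knot T(p,q), both the unknotting number and genus equal (p-1)(q-1)/2.
= (19-1)(27-1)/2
= 18*26/2
= 468/2 = 234

234


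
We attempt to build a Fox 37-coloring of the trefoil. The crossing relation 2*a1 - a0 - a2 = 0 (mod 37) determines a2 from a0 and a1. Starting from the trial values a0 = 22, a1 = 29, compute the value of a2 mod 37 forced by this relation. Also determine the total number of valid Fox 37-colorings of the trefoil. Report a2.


Step 1: Apply the given crossing relation 2*a1 - a0 - a2 = 0 (mod 37).
  a2 = 2*a1 - a0 mod 37
  a2 = 2*29 - 22 mod 37
  a2 = 58 - 22 mod 37
  a2 = 36 mod 37 = 36
Step 2: The trefoil has determinant 3.
  Number of Fox p-colorings (p prime) is p^2 if p = 3, else p.
  Since 37 does not divide 3, only trivial (constant) colorings exist.
  (So the trial a0 = 22, a1 = 29 with a0 != a1 does NOT extend to a valid coloring of the whole trefoil: the other two crossing relations require 3*(a1 - a0) = 0 (mod 37), which fails.)
  Total colorings = 37
Step 3: a2 = 36, total Fox 37-colorings = 37

36


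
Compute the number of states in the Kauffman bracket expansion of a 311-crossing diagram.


Each crossing contributes 2 choices (A-smoothing or B-smoothing).
Total states = 2^311 = 4171849679533027504677776769862406473833407270227837441302815640277772901915313574263597826048

4171849679533027504677776769862406473833407270227837441302815640277772901915313574263597826048


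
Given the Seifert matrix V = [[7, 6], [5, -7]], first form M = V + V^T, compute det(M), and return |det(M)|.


Step 1: Form V + V^T where V = [[7, 6], [5, -7]]
  V^T = [[7, 5], [6, -7]]
  V + V^T = [[14, 11], [11, -14]]
Step 2: det(V + V^T) = 14*(-14) - 11*11
  = -196 - 121 = -317
Step 3: Knot determinant = |det(V + V^T)| = |-317| = 317

317


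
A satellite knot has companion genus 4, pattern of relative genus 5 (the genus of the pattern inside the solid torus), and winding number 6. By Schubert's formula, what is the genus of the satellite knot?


Schubert: g(satellite) = g_rel(pattern) + |winding| * g(companion),
where g_rel(pattern) is the genus of the pattern relative to the solid torus.
= 5 + 6 * 4
= 5 + 24 = 29

29


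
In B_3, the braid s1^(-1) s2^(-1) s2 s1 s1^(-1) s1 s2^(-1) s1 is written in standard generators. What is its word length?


The word length counts the number of generators (including inverses).
Listing each generator: s1^(-1), s2^(-1), s2, s1, s1^(-1), s1, s2^(-1), s1
There are 8 generators in this braid word.

8


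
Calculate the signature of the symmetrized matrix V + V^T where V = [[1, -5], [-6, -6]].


Step 1: V + V^T = [[2, -11], [-11, -12]]
Step 2: trace = -10, det = -145
Step 3: Discriminant = (-10)^2 - 4*(-145) = 680
Step 4: Eigenvalues: 8.0384, -18.0384
Step 5: Signature = (# positive eigenvalues) - (# negative eigenvalues) = 0

0


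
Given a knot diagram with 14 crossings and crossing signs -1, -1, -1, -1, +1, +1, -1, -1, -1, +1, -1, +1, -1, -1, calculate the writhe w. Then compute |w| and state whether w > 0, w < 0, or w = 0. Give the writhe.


Step 1: Count positive crossings (+1).
Positive crossings: 4
Step 2: Count negative crossings (-1).
Negative crossings: 10
Step 3: Writhe = (positive) - (negative)
w = 4 - 10 = -6
Step 4: |w| = 6, and w is negative

-6


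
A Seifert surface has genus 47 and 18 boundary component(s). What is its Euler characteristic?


chi = 2 - 2g - b
= 2 - 2*47 - 18
= 2 - 94 - 18 = -110

-110


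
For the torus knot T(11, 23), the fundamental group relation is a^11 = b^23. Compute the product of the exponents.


The relation is a^11 = b^23.
Product of exponents = 11 * 23
= 253

253


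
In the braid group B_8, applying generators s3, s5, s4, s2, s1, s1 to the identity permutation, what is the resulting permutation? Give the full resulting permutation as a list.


Starting with identity [1, 2, 3, 4, 5, 6, 7, 8].
Apply generators in sequence:
  After s3: [1, 2, 4, 3, 5, 6, 7, 8]
  After s5: [1, 2, 4, 3, 6, 5, 7, 8]
  After s4: [1, 2, 4, 6, 3, 5, 7, 8]
  After s2: [1, 4, 2, 6, 3, 5, 7, 8]
  After s1: [4, 1, 2, 6, 3, 5, 7, 8]
  After s1: [1, 4, 2, 6, 3, 5, 7, 8]
Final permutation: [1, 4, 2, 6, 3, 5, 7, 8]

[1, 4, 2, 6, 3, 5, 7, 8]


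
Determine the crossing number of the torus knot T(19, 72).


For a torus knot T(p, q) with gcd(p,q)=1,
the crossing number is min(p*(q-1), q*(p-1)).
p*(q-1) = 19*71 = 1349
q*(p-1) = 72*18 = 1296
min(1349, 1296) = 1296

1296


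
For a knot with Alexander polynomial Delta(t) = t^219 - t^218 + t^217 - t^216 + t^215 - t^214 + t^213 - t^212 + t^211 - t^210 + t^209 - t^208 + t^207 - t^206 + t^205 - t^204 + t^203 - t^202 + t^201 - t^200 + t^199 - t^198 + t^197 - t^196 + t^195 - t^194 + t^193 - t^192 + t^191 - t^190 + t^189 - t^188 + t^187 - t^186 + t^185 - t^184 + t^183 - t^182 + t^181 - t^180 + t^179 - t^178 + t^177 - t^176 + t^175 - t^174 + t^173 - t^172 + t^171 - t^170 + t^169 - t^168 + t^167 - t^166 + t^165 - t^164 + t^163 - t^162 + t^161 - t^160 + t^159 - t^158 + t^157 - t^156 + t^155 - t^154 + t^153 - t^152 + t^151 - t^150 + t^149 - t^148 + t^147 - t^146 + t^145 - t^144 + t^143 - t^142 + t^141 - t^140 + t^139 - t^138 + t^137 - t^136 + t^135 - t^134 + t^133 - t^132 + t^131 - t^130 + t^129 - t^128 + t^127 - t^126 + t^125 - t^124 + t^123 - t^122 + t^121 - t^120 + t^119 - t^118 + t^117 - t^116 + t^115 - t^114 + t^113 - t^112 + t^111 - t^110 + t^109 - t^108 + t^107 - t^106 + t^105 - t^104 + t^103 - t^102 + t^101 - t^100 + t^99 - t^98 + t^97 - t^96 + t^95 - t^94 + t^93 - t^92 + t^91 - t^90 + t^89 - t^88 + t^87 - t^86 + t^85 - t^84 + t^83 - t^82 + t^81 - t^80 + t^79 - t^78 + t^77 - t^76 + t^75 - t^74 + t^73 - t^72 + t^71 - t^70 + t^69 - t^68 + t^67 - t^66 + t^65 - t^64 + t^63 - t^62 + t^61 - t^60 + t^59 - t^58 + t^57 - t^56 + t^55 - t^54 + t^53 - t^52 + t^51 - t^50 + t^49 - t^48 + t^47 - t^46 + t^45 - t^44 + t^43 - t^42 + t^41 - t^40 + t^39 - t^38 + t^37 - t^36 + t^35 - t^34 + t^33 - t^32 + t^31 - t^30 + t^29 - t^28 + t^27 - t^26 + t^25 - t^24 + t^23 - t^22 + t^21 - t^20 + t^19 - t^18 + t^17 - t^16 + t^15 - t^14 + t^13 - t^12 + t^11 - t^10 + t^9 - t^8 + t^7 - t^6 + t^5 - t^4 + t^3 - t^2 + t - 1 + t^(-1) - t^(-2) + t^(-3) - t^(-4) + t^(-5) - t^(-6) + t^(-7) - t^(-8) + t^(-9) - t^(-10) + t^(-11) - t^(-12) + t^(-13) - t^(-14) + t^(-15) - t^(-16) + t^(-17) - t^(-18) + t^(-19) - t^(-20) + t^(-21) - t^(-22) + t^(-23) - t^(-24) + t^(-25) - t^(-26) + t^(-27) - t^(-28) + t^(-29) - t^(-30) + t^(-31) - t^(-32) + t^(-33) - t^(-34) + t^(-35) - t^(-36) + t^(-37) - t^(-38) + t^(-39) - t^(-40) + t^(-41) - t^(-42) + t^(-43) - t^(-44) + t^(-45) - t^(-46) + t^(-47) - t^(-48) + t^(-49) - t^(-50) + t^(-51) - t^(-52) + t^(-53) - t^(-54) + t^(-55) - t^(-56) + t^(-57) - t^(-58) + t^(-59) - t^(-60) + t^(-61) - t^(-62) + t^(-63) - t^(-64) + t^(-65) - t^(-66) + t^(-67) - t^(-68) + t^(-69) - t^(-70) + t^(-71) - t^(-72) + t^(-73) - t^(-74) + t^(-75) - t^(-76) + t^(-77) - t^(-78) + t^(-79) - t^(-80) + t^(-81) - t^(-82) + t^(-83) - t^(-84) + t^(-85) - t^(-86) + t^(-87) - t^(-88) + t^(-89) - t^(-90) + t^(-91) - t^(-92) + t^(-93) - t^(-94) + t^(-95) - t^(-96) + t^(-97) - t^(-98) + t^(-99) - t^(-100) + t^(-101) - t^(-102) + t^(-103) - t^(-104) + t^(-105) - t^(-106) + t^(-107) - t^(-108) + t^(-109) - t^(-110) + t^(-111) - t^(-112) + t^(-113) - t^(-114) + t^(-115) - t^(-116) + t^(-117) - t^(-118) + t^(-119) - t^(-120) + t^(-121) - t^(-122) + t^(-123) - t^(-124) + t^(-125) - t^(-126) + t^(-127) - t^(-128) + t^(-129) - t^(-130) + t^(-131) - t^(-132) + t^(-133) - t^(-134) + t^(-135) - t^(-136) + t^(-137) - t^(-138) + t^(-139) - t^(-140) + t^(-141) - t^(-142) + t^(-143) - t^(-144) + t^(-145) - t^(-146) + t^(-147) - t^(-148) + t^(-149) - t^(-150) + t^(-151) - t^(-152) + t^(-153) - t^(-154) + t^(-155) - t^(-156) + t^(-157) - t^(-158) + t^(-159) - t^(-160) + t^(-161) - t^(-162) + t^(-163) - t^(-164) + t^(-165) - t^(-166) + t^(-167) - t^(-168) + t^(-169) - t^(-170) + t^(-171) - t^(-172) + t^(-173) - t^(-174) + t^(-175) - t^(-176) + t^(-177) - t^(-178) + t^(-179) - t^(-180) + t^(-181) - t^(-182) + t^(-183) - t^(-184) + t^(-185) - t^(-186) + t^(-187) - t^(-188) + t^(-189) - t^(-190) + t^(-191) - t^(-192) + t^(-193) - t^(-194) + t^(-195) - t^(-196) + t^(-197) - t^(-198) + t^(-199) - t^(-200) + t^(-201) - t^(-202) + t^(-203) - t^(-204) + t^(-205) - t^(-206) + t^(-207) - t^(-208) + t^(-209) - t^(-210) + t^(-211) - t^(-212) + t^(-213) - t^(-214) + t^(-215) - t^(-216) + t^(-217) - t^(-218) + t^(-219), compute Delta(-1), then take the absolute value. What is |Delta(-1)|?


Step 1: The polynomial has 439 terms with alternating signs, exponents from 219 down to -219.
Step 2: Substitute t = -1. The i-th term has coefficient (-1)^i and exponent (m-i),
  so its value is (-1)^i * (-1)^(m-i) = (-1)^m = -1 for every i.
Step 3: All 439 terms equal -1, so Delta(-1) = 439 * (-1) = -439
Step 4: |Delta(-1)| = 439

439


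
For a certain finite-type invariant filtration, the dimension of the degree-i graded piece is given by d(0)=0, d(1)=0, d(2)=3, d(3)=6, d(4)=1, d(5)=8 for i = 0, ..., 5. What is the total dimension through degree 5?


Total dimension = d(0) + d(1) + ... + d(5)
= 0 + 0 + 3 + 6 + 1 + 8
= 18

18


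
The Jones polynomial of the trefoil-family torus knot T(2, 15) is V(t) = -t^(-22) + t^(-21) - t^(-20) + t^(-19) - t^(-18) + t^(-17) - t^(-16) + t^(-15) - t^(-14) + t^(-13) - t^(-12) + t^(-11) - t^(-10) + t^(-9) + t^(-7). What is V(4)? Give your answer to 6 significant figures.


Substituting t = 4 into V(t) = -t^(-22) + t^(-21) - t^(-20) + t^(-19) - t^(-18) + t^(-17) - t^(-16) + t^(-15) - t^(-14) + t^(-13) - t^(-12) + t^(-11) - t^(-10) + t^(-9) + t^(-7):
  (-)t^(-22) = -5.68434e-14
  (+)t^(-21) = 2.27374e-13
  (-)t^(-20) = -9.09495e-13
  (+)t^(-19) = 3.63798e-12
  (-)t^(-18) = -1.45519e-11
  (+)t^(-17) = 5.82077e-11
  (-)t^(-16) = -2.32831e-10
  (+)t^(-15) = 9.31323e-10
  (-)t^(-14) = -3.72529e-09
  (+)t^(-13) = 1.49012e-08
  (-)t^(-12) = -5.96046e-08
  (+)t^(-11) = 2.38419e-07
  (-)t^(-10) = -9.53674e-07
  (+)t^(-9) = 3.8147e-06
  (+)t^(-7) = 6.10352e-05
Sum = (-5.68434e-14) + (2.27374e-13) + (-9.09495e-13) + (3.63798e-12) + (-1.45519e-11) + (5.82077e-11) + (-2.32831e-10) + (9.31323e-10) + (-3.72529e-09) + (1.49012e-08) + (-5.96046e-08) + (2.38419e-07) + (-9.53674e-07) + (3.8147e-06) + (6.10352e-05)
= 6.408691405e-05
Rounded to 6 significant figures: 6.40869e-05

6.40869e-05


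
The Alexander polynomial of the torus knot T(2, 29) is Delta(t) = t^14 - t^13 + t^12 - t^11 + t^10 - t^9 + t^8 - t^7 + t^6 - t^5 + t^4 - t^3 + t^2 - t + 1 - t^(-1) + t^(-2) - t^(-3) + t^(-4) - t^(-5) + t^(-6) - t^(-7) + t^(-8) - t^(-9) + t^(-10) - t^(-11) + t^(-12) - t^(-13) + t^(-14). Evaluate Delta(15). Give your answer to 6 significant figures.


Substituting t = 15 into Delta(t) = t^14 - t^13 + t^12 - t^11 + t^10 - t^9 + t^8 - t^7 + t^6 - t^5 + t^4 - t^3 + t^2 - t + 1 - t^(-1) + t^(-2) - t^(-3) + t^(-4) - t^(-5) + t^(-6) - t^(-7) + t^(-8) - t^(-9) + t^(-10) - t^(-11) + t^(-12) - t^(-13) + t^(-14):
Term values: (29192926025390624) + (-1946195068359375) + (129746337890625) + (-8649755859375) + (576650390625) + (-38443359375) + (2562890625) + (-170859375) + (11390625) + (-759375) + (50625) + (-3375) + (225) + (-15) + (1) + (-0.0666667) + (0.00444444) + (-0.000296296) + (1.97531e-05) + (-1.31687e-06) + (8.77915e-08) + (-5.85277e-09) + (3.90184e-10) + (-2.60123e-11) + (1.73415e-12) + (-1.1561e-13) + (7.70735e-15) + (-5.13823e-16) + (3.42549e-17)
Sum = 2.736836815e+16
Rounded to 6 significant figures: 2.73684e+16

2.73684e+16


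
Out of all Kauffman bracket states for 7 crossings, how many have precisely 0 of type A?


We choose which 0 of 7 crossings get A-smoothings.
C(7, 0) = 7! / (0! * 7!)
= 1

1


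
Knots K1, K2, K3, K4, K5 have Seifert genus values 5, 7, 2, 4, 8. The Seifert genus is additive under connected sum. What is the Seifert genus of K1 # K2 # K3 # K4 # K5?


The Seifert genus is additive under connected sum.
Seifert genus(K1 # K2 # K3 # K4 # K5) = (5) + (7) + (2) + (4) + (8)
= 26

26


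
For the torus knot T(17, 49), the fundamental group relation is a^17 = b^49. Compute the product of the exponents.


The relation is a^17 = b^49.
Product of exponents = 17 * 49
= 833

833


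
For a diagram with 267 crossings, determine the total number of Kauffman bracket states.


Each crossing contributes 2 choices (A-smoothing or B-smoothing).
Total states = 2^267 = 237142198758023568227473377297792835283496928595231875152809132048206089502588928

237142198758023568227473377297792835283496928595231875152809132048206089502588928


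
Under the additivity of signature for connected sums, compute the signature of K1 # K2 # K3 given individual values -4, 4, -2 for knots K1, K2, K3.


The signature is additive under connected sum.
signature(K1 # K2 # K3) = (-4) + (4) + (-2)
= -2

-2


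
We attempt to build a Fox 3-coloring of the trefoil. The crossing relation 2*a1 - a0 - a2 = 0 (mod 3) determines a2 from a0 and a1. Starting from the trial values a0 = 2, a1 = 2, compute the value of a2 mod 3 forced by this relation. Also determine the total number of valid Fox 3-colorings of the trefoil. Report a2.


Step 1: Apply the given crossing relation 2*a1 - a0 - a2 = 0 (mod 3).
  a2 = 2*a1 - a0 mod 3
  a2 = 2*2 - 2 mod 3
  a2 = 4 - 2 mod 3
  a2 = 2 mod 3 = 2
Step 2: The trefoil has determinant 3.
  Number of Fox p-colorings (p prime) is p^2 if p = 3, else p.
  Since p = 3 divides det = 3, the trefoil is 3-colorable.
  (Indeed for p = 3 any choice of a0, a1 extends to a valid coloring; the trial (a0, a1, a2) = (2, 2, 2) satisfies all three crossing relations.)
  Total colorings = 3^2 = 9
Step 3: a2 = 2, total Fox 3-colorings = 9

2


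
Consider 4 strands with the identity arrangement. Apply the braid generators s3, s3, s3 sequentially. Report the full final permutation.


Starting with identity [1, 2, 3, 4].
Apply generators in sequence:
  After s3: [1, 2, 4, 3]
  After s3: [1, 2, 3, 4]
  After s3: [1, 2, 4, 3]
Final permutation: [1, 2, 4, 3]

[1, 2, 4, 3]


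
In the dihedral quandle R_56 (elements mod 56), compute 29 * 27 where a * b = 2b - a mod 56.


29 * 27 = 2*27 - 29 mod 56
= 54 - 29 mod 56
= 25 mod 56 = 25

25


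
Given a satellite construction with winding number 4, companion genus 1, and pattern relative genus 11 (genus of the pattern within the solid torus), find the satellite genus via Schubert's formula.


Schubert: g(satellite) = g_rel(pattern) + |winding| * g(companion),
where g_rel(pattern) is the genus of the pattern relative to the solid torus.
= 11 + 4 * 1
= 11 + 4 = 15

15


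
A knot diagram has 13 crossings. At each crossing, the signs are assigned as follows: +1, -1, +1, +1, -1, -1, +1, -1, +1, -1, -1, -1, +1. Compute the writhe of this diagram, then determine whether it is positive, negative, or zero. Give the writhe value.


Step 1: Count positive crossings (+1).
Positive crossings: 6
Step 2: Count negative crossings (-1).
Negative crossings: 7
Step 3: Writhe = (positive) - (negative)
w = 6 - 7 = -1
Step 4: |w| = 1, and w is negative

-1


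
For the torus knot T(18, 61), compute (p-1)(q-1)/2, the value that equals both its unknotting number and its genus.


For a torus knot T(p,q), both the unknotting number and genus equal (p-1)(q-1)/2.
= (18-1)(61-1)/2
= 17*60/2
= 1020/2 = 510

510


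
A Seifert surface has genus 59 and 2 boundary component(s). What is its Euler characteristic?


chi = 2 - 2g - b
= 2 - 2*59 - 2
= 2 - 118 - 2 = -118

-118


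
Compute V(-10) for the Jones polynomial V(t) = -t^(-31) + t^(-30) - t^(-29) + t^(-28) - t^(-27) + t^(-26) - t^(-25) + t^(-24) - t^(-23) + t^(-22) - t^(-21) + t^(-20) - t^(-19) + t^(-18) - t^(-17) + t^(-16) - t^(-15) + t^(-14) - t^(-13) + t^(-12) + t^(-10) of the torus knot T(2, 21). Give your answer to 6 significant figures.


Substituting t = -10 into V(t) = -t^(-31) + t^(-30) - t^(-29) + t^(-28) - t^(-27) + t^(-26) - t^(-25) + t^(-24) - t^(-23) + t^(-22) - t^(-21) + t^(-20) - t^(-19) + t^(-18) - t^(-17) + t^(-16) - t^(-15) + t^(-14) - t^(-13) + t^(-12) + t^(-10):
  (-)t^(-31) = 1e-31
  (+)t^(-30) = 1e-30
  (-)t^(-29) = 1e-29
  (+)t^(-28) = 1e-28
  (-)t^(-27) = 1e-27
  (+)t^(-26) = 1e-26
  (-)t^(-25) = 1e-25
  (+)t^(-24) = 1e-24
  (-)t^(-23) = 1e-23
  (+)t^(-22) = 1e-22
  (-)t^(-21) = 1e-21
  (+)t^(-20) = 1e-20
  (-)t^(-19) = 1e-19
  (+)t^(-18) = 1e-18
  (-)t^(-17) = 1e-17
  (+)t^(-16) = 1e-16
  (-)t^(-15) = 1e-15
  (+)t^(-14) = 1e-14
  (-)t^(-13) = 1e-13
  (+)t^(-12) = 1e-12
  (+)t^(-10) = 1e-10
Sum = (1e-31) + (1e-30) + (1e-29) + (1e-28) + (1e-27) + (1e-26) + (1e-25) + (1e-24) + (1e-23) + (1e-22) + (1e-21) + (1e-20) + (1e-19) + (1e-18) + (1e-17) + (1e-16) + (1e-15) + (1e-14) + (1e-13) + (1e-12) + (1e-10)
= 1.011111111e-10
Rounded to 6 significant figures: 1.01111e-10

1.01111e-10


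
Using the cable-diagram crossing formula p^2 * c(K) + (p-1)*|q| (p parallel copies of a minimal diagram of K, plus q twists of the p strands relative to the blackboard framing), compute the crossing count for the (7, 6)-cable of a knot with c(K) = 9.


Step 1: Each of the c(K) crossings of the companion diagram becomes p*p = p^2 crossings among the p parallel strands, and each of the |q| twists s_1 s_2 ... s_(p-1) adds (p-1) crossings.
  Crossings = p^2 * c(K) + (p-1)*|q|
Step 2: = 7^2 * 9 + (7-1)*6
Step 3: = 49*9 + 6*6
Step 4: = 441 + 36 = 477

477


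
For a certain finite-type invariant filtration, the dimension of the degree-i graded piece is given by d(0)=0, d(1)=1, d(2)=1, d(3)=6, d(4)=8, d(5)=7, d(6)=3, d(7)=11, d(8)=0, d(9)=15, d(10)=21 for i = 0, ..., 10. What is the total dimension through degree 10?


Total dimension = d(0) + d(1) + ... + d(10)
= 0 + 1 + 1 + 6 + 8 + 7 + 3 + 11 + 0 + 15 + 21
= 73

73


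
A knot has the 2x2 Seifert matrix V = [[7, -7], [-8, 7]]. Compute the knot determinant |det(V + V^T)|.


Step 1: Form V + V^T where V = [[7, -7], [-8, 7]]
  V^T = [[7, -8], [-7, 7]]
  V + V^T = [[14, -15], [-15, 14]]
Step 2: det(V + V^T) = 14*14 - (-15)*(-15)
  = 196 - 225 = -29
Step 3: Knot determinant = |det(V + V^T)| = |-29| = 29

29


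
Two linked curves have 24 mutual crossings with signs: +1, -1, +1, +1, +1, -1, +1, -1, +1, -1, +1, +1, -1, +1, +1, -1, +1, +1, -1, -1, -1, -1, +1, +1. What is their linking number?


Step 1: Count positive crossings: 14
Step 2: Count negative crossings: 10
Step 3: Sum of signs = 14 - 10 = 4
Step 4: Linking number = sum/2 = 4/2 = 2

2


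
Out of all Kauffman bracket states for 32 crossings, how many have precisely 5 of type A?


We choose which 5 of 32 crossings get A-smoothings.
C(32, 5) = 32! / (5! * 27!)
= 201376

201376


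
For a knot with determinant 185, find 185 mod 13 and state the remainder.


Step 1: A knot is p-colorable if and only if p divides its determinant.
Step 2: Compute 185 mod 13.
185 = 14 * 13 + 3
Step 3: 185 mod 13 = 3
Step 4: The knot is 13-colorable: no

3


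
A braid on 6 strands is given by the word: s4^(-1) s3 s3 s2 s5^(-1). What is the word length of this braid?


The word length counts the number of generators (including inverses).
Listing each generator: s4^(-1), s3, s3, s2, s5^(-1)
There are 5 generators in this braid word.

5


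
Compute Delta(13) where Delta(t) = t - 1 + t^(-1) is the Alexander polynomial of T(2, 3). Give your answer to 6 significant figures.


Substituting t = 13 into Delta(t) = t - 1 + t^(-1):
Term values: (13) + (-1) + (0.0769231)
Sum = 12.07692308
Rounded to 6 significant figures: 12.0769

12.0769


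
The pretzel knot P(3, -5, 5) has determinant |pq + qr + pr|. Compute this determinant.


Step 1: Compute pq + qr + pr.
pq = 3*(-5) = -15
qr = (-5)*5 = -25
pr = 3*5 = 15
pq + qr + pr = -15 + (-25) + 15 = -25
Step 2: Take absolute value.
det(P(3,-5,5)) = |-25| = 25

25


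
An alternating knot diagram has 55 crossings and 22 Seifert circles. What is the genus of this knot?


For alternating knots, g = (c - s + 1)/2.
= (55 - 22 + 1)/2
= 34/2 = 17

17


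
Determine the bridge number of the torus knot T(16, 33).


The bridge number of T(p,q) is min(p,q).
min(16, 33) = 16

16


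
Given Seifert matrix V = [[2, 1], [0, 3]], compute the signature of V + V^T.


Step 1: V + V^T = [[4, 1], [1, 6]]
Step 2: trace = 10, det = 23
Step 3: Discriminant = 10^2 - 4*23 = 8
Step 4: Eigenvalues: 6.41421, 3.58579
Step 5: Signature = (# positive eigenvalues) - (# negative eigenvalues) = 2

2


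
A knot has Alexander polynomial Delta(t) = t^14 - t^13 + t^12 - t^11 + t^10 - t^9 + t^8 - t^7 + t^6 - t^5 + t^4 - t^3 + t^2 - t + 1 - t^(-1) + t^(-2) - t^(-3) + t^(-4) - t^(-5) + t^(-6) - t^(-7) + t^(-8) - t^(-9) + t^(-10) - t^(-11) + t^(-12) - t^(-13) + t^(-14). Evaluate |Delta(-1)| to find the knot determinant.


Step 1: The polynomial has 29 terms with alternating signs, exponents from 14 down to -14.
Step 2: Substitute t = -1. The i-th term has coefficient (-1)^i and exponent (m-i),
  so its value is (-1)^i * (-1)^(m-i) = (-1)^m = 1 for every i.
Step 3: All 29 terms equal 1, so Delta(-1) = 29 * (1) = 29
Step 4: |Delta(-1)| = 29

29
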